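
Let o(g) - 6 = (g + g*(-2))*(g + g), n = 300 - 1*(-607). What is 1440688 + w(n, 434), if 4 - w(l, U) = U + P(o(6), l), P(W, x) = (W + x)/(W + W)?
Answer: 190114897/132 ≈ 1.4403e+6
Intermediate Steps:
n = 907 (n = 300 + 607 = 907)
o(g) = 6 - 2*g² (o(g) = 6 + (g + g*(-2))*(g + g) = 6 + (g - 2*g)*(2*g) = 6 + (-g)*(2*g) = 6 - 2*g²)
P(W, x) = (W + x)/(2*W) (P(W, x) = (W + x)/((2*W)) = (W + x)*(1/(2*W)) = (W + x)/(2*W))
w(l, U) = 7/2 - U + l/132 (w(l, U) = 4 - (U + ((6 - 2*6²) + l)/(2*(6 - 2*6²))) = 4 - (U + ((6 - 2*36) + l)/(2*(6 - 2*36))) = 4 - (U + ((6 - 72) + l)/(2*(6 - 72))) = 4 - (U + (½)*(-66 + l)/(-66)) = 4 - (U + (½)*(-1/66)*(-66 + l)) = 4 - (U + (½ - l/132)) = 4 - (½ + U - l/132) = 4 + (-½ - U + l/132) = 7/2 - U + l/132)
1440688 + w(n, 434) = 1440688 + (7/2 - 1*434 + (1/132)*907) = 1440688 + (7/2 - 434 + 907/132) = 1440688 - 55919/132 = 190114897/132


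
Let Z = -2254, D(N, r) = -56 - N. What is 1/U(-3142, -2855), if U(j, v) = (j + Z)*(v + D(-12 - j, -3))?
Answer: 1/32597236 ≈ 3.0677e-8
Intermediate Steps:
U(j, v) = (-2254 + j)*(-44 + j + v) (U(j, v) = (j - 2254)*(v + (-56 - (-12 - j))) = (-2254 + j)*(v + (-56 + (12 + j))) = (-2254 + j)*(v + (-44 + j)) = (-2254 + j)*(-44 + j + v))
1/U(-3142, -2855) = 1/(99176 + (-3142)² - 2298*(-3142) - 2254*(-2855) - 3142*(-2855)) = 1/(99176 + 9872164 + 7220316 + 6435170 + 8970410) = 1/32597236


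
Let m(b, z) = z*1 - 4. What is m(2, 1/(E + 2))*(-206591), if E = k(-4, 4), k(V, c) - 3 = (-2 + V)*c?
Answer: 15907507/19 ≈ 8.3724e+5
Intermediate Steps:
k(V, c) = 3 + c*(-2 + V) (k(V, c) = 3 + (-2 + V)*c = 3 + c*(-2 + V))
E = -21 (E = 3 - 2*4 - 4*4 = 3 - 8 - 16 = -21)
m(b, z) = -4 + z (m(b, z) = z - 4 = -4 + z)
m(2, 1/(E + 2))*(-206591) = (-4 + 1/(-21 + 2))*(-206591) = (-4 + 1/(-19))*(-206591) = (-4 - 1/19)*(-206591) = -77/19*(-206591) = 15907507/19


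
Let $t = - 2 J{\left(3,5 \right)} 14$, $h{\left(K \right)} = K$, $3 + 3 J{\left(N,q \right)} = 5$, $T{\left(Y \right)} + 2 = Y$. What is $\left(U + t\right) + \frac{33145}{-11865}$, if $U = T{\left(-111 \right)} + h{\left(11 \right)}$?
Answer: $- \frac{13951}{113} \approx -123.46$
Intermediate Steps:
$T{\left(Y \right)} = -2 + Y$
$J{\left(N,q \right)} = \frac{2}{3}$ ($J{\left(N,q \right)} = -1 + \frac{1}{3} \cdot 5 = -1 + \frac{5}{3} = \frac{2}{3}$)
$U = -102$ ($U = \left(-2 - 111\right) + 11 = -113 + 11 = -102$)
$t = - \frac{56}{3}$ ($t = \left(-2\right) \frac{2}{3} \cdot 14 = \left(- \frac{4}{3}\right) 14 = - \frac{56}{3} \approx -18.667$)
$\left(U + t\right) + \frac{33145}{-11865} = \left(-102 - \frac{56}{3}\right) + \frac{33145}{-11865} = - \frac{362}{3} + 33145 \left(- \frac{1}{11865}\right) = - \frac{362}{3} - \frac{947}{339} = - \frac{13951}{113}$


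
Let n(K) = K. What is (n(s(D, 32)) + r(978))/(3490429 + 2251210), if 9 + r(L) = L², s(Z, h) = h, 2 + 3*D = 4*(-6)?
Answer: 956507/5741639 ≈ 0.16659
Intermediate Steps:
D = -26/3 (D = -⅔ + (4*(-6))/3 = -⅔ + (⅓)*(-24) = -⅔ - 8 = -26/3 ≈ -8.6667)
r(L) = -9 + L²
(n(s(D, 32)) + r(978))/(3490429 + 2251210) = (32 + (-9 + 978²))/(3490429 + 2251210) = (32 + (-9 + 956484))/5741639 = (32 + 956475)*(1/5741639) = 956507*(1/5741639) = 956507/5741639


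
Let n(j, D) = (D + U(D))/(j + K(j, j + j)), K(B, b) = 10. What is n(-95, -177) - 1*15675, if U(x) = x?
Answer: -1332021/85 ≈ -15671.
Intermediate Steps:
n(j, D) = 2*D/(10 + j) (n(j, D) = (D + D)/(j + 10) = (2*D)/(10 + j) = 2*D/(10 + j))
n(-95, -177) - 1*15675 = 2*(-177)/(10 - 95) - 1*15675 = 2*(-177)/(-85) - 15675 = 2*(-177)*(-1/85) - 15675 = 354/85 - 15675 = -1332021/85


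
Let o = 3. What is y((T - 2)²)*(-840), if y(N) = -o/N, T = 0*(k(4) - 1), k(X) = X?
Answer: 630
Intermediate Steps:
T = 0 (T = 0*(4 - 1) = 0*3 = 0)
y(N) = -3/N
y((T - 2)²)*(-840) = -3/(0 - 2)²*(-840) = -3/((-2)²)*(-840) = -3/4*(-840) = -3*¼*(-840) = -¾*(-840) = 630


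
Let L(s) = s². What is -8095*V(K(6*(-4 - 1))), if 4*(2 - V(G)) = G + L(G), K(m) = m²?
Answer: 1641042685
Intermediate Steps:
V(G) = 2 - G/4 - G²/4 (V(G) = 2 - (G + G²)/4 = 2 + (-G/4 - G²/4) = 2 - G/4 - G²/4)
-8095*V(K(6*(-4 - 1))) = -8095*(2 - 36*(-4 - 1)²/4 - 1296*(-4 - 1)⁴/4) = -8095*(2 - (6*(-5))²/4 - ((6*(-5))²)²/4) = -8095*(2 - ¼*(-30)² - ((-30)²)²/4) = -8095*(2 - ¼*900 - ¼*900²) = -8095*(2 - 225 - ¼*810000) = -8095*(2 - 225 - 202500) = -8095*(-202723) = 1641042685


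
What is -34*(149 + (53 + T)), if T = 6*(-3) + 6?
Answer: -6460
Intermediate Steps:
T = -12 (T = -18 + 6 = -12)
-34*(149 + (53 + T)) = -34*(149 + (53 - 12)) = -34*(149 + 41) = -34*190 = -6460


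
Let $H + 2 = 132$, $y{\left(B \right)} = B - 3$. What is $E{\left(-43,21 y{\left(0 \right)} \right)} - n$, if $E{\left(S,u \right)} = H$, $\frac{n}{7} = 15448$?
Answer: $-108006$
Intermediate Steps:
$y{\left(B \right)} = -3 + B$
$n = 108136$ ($n = 7 \cdot 15448 = 108136$)
$H = 130$ ($H = -2 + 132 = 130$)
$E{\left(S,u \right)} = 130$
$E{\left(-43,21 y{\left(0 \right)} \right)} - n = 130 - 108136 = -108006$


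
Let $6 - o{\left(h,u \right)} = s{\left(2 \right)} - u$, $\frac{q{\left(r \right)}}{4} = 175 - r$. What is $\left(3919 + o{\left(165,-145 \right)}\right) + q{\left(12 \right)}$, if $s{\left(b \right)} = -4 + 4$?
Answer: $4432$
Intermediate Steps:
$s{\left(b \right)} = 0$
$q{\left(r \right)} = 700 - 4 r$ ($q{\left(r \right)} = 4 \left(175 - r\right) = 700 - 4 r$)
$o{\left(h,u \right)} = 6 + u$ ($o{\left(h,u \right)} = 6 - \left(0 - u\right) = 6 - - u = 6 + u$)
$\left(3919 + o{\left(165,-145 \right)}\right) + q{\left(12 \right)} = \left(3919 + \left(6 - 145\right)\right) + \left(700 - 48\right) = \left(3919 - 139\right) + \left(700 - 48\right) = 3780 + 652 = 4432$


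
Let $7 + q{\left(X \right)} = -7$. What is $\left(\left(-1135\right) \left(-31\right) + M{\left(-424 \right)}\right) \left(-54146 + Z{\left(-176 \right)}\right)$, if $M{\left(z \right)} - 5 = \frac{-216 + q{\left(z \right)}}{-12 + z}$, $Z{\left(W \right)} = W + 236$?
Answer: $- \frac{207461321005}{109} \approx -1.9033 \cdot 10^{9}$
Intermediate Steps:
$q{\left(X \right)} = -14$ ($q{\left(X \right)} = -7 - 7 = -14$)
$Z{\left(W \right)} = 236 + W$
$M{\left(z \right)} = 5 - \frac{230}{-12 + z}$ ($M{\left(z \right)} = 5 + \frac{-216 - 14}{-12 + z} = 5 - \frac{230}{-12 + z}$)
$\left(\left(-1135\right) \left(-31\right) + M{\left(-424 \right)}\right) \left(-54146 + Z{\left(-176 \right)}\right) = \left(\left(-1135\right) \left(-31\right) + \frac{5 \left(-58 - 424\right)}{-12 - 424}\right) \left(-54146 + \left(236 - 176\right)\right) = \left(35185 + 5 \frac{1}{-436} \left(-482\right)\right) \left(-54146 + 60\right) = \left(35185 + 5 \left(- \frac{1}{436}\right) \left(-482\right)\right) \left(-54086\right) = \left(35185 + \frac{1205}{218}\right) \left(-54086\right) = \frac{7671535}{218} \left(-54086\right) = - \frac{207461321005}{109}$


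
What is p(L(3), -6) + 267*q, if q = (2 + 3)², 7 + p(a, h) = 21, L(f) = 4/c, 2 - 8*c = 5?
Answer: 6689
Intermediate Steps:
c = -3/8 (c = ¼ - ⅛*5 = ¼ - 5/8 = -3/8 ≈ -0.37500)
L(f) = -32/3 (L(f) = 4/(-3/8) = 4*(-8/3) = -32/3)
p(a, h) = 14 (p(a, h) = -7 + 21 = 14)
q = 25 (q = 5² = 25)
p(L(3), -6) + 267*q = 14 + 267*25 = 14 + 6675 = 6689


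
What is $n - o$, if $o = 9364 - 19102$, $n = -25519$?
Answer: $-15781$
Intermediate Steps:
$o = -9738$
$n - o = -25519 - -9738 = -25519 + 9738 = -15781$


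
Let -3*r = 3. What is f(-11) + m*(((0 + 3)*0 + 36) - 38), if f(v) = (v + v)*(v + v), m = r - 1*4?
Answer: 494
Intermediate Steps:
r = -1 (r = -⅓*3 = -1)
m = -5 (m = -1 - 1*4 = -1 - 4 = -5)
f(v) = 4*v² (f(v) = (2*v)*(2*v) = 4*v²)
f(-11) + m*(((0 + 3)*0 + 36) - 38) = 4*(-11)² - 5*(((0 + 3)*0 + 36) - 38) = 4*121 - 5*((3*0 + 36) - 38) = 484 - 5*((0 + 36) - 38) = 484 - 5*(36 - 38) = 484 - 5*(-2) = 484 + 10 = 494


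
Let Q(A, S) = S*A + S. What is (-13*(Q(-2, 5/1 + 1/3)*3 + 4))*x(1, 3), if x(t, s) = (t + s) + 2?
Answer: 936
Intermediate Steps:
Q(A, S) = S + A*S (Q(A, S) = A*S + S = S + A*S)
x(t, s) = 2 + s + t (x(t, s) = (s + t) + 2 = 2 + s + t)
(-13*(Q(-2, 5/1 + 1/3)*3 + 4))*x(1, 3) = (-13*(((5/1 + 1/3)*(1 - 2))*3 + 4))*(2 + 3 + 1) = -13*(((5*1 + 1*(⅓))*(-1))*3 + 4)*6 = -13*(((5 + ⅓)*(-1))*3 + 4)*6 = -13*(((16/3)*(-1))*3 + 4)*6 = -13*(-16/3*3 + 4)*6 = -13*(-16 + 4)*6 = -13*(-12)*6 = 156*6 = 936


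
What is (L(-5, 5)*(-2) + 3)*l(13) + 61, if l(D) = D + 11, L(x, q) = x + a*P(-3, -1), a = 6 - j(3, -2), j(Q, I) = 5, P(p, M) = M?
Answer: 421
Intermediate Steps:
a = 1 (a = 6 - 1*5 = 6 - 5 = 1)
L(x, q) = -1 + x (L(x, q) = x + 1*(-1) = x - 1 = -1 + x)
l(D) = 11 + D
(L(-5, 5)*(-2) + 3)*l(13) + 61 = ((-1 - 5)*(-2) + 3)*(11 + 13) + 61 = (-6*(-2) + 3)*24 + 61 = (12 + 3)*24 + 61 = 15*24 + 61 = 360 + 61 = 421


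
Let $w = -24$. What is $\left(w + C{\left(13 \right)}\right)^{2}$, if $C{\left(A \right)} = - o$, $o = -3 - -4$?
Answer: $625$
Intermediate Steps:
$o = 1$ ($o = -3 + 4 = 1$)
$C{\left(A \right)} = -1$ ($C{\left(A \right)} = \left(-1\right) 1 = -1$)
$\left(w + C{\left(13 \right)}\right)^{2} = \left(-24 - 1\right)^{2} = \left(-25\right)^{2} = 625$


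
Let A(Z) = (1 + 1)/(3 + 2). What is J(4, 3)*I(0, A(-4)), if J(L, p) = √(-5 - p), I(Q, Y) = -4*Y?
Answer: -16*I*√2/5 ≈ -4.5255*I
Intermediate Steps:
A(Z) = ⅖ (A(Z) = 2/5 = 2*(⅕) = ⅖)
J(4, 3)*I(0, A(-4)) = √(-5 - 1*3)*(-4*⅖) = √(-5 - 3)*(-8/5) = √(-8)*(-8/5) = (2*I*√2)*(-8/5) = -16*I*√2/5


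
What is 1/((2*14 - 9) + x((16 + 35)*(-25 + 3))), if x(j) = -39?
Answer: -1/20 ≈ -0.050000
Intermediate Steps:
1/((2*14 - 9) + x((16 + 35)*(-25 + 3))) = 1/((2*14 - 9) - 39) = 1/((28 - 9) - 39) = 1/(19 - 39) = 1/(-20) = -1/20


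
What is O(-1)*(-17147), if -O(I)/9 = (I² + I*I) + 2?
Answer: 617292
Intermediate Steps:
O(I) = -18 - 18*I² (O(I) = -9*((I² + I*I) + 2) = -9*((I² + I²) + 2) = -9*(2*I² + 2) = -9*(2 + 2*I²) = -18 - 18*I²)
O(-1)*(-17147) = (-18 - 18*(-1)²)*(-17147) = (-18 - 18*1)*(-17147) = (-18 - 18)*(-17147) = -36*(-17147) = 617292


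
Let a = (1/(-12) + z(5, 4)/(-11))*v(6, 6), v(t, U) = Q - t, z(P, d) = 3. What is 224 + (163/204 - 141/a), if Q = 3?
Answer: 18931/204 ≈ 92.799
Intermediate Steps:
v(t, U) = 3 - t
a = 47/44 (a = (1/(-12) + 3/(-11))*(3 - 1*6) = (1*(-1/12) + 3*(-1/11))*(3 - 6) = (-1/12 - 3/11)*(-3) = -47/132*(-3) = 47/44 ≈ 1.0682)
224 + (163/204 - 141/a) = 224 + (163/204 - 141/47/44) = 224 + (163*(1/204) - 141*44/47) = 224 + (163/204 - 132) = 224 - 26765/204 = 18931/204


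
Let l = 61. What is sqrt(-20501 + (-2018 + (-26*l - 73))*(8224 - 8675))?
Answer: sqrt(1637826) ≈ 1279.8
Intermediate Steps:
sqrt(-20501 + (-2018 + (-26*l - 73))*(8224 - 8675)) = sqrt(-20501 + (-2018 + (-26*61 - 73))*(8224 - 8675)) = sqrt(-20501 + (-2018 + (-1586 - 73))*(-451)) = sqrt(-20501 + (-2018 - 1659)*(-451)) = sqrt(-20501 - 3677*(-451)) = sqrt(-20501 + 1658327) = sqrt(1637826)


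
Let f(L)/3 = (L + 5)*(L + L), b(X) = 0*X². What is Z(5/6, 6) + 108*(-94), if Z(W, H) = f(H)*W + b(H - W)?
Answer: -9822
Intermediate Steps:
b(X) = 0
f(L) = 6*L*(5 + L) (f(L) = 3*((L + 5)*(L + L)) = 3*((5 + L)*(2*L)) = 3*(2*L*(5 + L)) = 6*L*(5 + L))
Z(W, H) = 6*H*W*(5 + H) (Z(W, H) = (6*H*(5 + H))*W + 0 = 6*H*W*(5 + H) + 0 = 6*H*W*(5 + H))
Z(5/6, 6) + 108*(-94) = 6*6*(5/6)*(5 + 6) + 108*(-94) = 6*6*(5*(⅙))*11 - 10152 = 6*6*(⅚)*11 - 10152 = 330 - 10152 = -9822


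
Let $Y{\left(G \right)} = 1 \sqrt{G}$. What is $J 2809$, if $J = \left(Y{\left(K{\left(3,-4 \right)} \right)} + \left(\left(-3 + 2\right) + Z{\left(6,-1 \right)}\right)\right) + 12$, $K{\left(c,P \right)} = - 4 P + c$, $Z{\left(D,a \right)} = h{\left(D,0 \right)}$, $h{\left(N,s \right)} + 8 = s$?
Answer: $8427 + 2809 \sqrt{19} \approx 20671.0$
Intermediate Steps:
$h{\left(N,s \right)} = -8 + s$
$Z{\left(D,a \right)} = -8$ ($Z{\left(D,a \right)} = -8 + 0 = -8$)
$K{\left(c,P \right)} = c - 4 P$
$Y{\left(G \right)} = \sqrt{G}$
$J = 3 + \sqrt{19}$ ($J = \left(\sqrt{3 - -16} + \left(\left(-3 + 2\right) - 8\right)\right) + 12 = \left(\sqrt{3 + 16} - 9\right) + 12 = \left(\sqrt{19} - 9\right) + 12 = \left(-9 + \sqrt{19}\right) + 12 = 3 + \sqrt{19} \approx 7.3589$)
$J 2809 = \left(3 + \sqrt{19}\right) 2809 = 8427 + 2809 \sqrt{19}$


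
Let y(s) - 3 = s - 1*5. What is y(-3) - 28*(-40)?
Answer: 1115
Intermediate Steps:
y(s) = -2 + s (y(s) = 3 + (s - 1*5) = 3 + (s - 5) = 3 + (-5 + s) = -2 + s)
y(-3) - 28*(-40) = (-2 - 3) - 28*(-40) = -5 + 1120 = 1115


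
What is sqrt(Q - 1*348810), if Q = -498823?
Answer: I*sqrt(847633) ≈ 920.67*I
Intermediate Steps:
sqrt(Q - 1*348810) = sqrt(-498823 - 1*348810) = sqrt(-498823 - 348810) = sqrt(-847633) = I*sqrt(847633)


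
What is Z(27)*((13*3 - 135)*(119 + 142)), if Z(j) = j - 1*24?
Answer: -75168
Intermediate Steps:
Z(j) = -24 + j (Z(j) = j - 24 = -24 + j)
Z(27)*((13*3 - 135)*(119 + 142)) = (-24 + 27)*((13*3 - 135)*(119 + 142)) = 3*((39 - 135)*261) = 3*(-96*261) = 3*(-25056) = -75168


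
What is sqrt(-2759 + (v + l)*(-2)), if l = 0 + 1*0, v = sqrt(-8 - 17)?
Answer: sqrt(-2759 - 10*I) ≈ 0.09519 - 52.526*I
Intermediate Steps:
v = 5*I (v = sqrt(-25) = 5*I ≈ 5.0*I)
l = 0 (l = 0 + 0 = 0)
sqrt(-2759 + (v + l)*(-2)) = sqrt(-2759 + (5*I + 0)*(-2)) = sqrt(-2759 + (5*I)*(-2)) = sqrt(-2759 - 10*I)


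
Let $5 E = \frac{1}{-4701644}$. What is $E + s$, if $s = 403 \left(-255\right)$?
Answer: $- \frac{2415822228301}{23508220} \approx -1.0277 \cdot 10^{5}$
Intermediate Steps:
$E = - \frac{1}{23508220}$ ($E = \frac{1}{5 \left(-4701644\right)} = \frac{1}{5} \left(- \frac{1}{4701644}\right) = - \frac{1}{23508220} \approx -4.2538 \cdot 10^{-8}$)
$s = -102765$
$E + s = - \frac{1}{23508220} - 102765 = - \frac{2415822228301}{23508220}$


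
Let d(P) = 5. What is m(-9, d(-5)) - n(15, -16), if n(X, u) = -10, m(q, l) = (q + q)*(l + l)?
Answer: -170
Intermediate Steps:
m(q, l) = 4*l*q (m(q, l) = (2*q)*(2*l) = 4*l*q)
m(-9, d(-5)) - n(15, -16) = 4*5*(-9) - 1*(-10) = -180 + 10 = -170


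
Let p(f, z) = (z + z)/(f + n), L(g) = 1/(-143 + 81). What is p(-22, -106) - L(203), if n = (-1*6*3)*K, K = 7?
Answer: 3323/2294 ≈ 1.4486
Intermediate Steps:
L(g) = -1/62 (L(g) = 1/(-62) = -1/62)
n = -126 (n = (-1*6*3)*7 = -6*3*7 = -18*7 = -126)
p(f, z) = 2*z/(-126 + f) (p(f, z) = (z + z)/(f - 126) = (2*z)/(-126 + f) = 2*z/(-126 + f))
p(-22, -106) - L(203) = 2*(-106)/(-126 - 22) - 1*(-1/62) = 2*(-106)/(-148) + 1/62 = 2*(-106)*(-1/148) + 1/62 = 53/37 + 1/62 = 3323/2294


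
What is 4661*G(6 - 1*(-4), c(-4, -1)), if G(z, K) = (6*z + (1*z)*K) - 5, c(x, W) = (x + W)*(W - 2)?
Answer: 955505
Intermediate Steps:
c(x, W) = (-2 + W)*(W + x) (c(x, W) = (W + x)*(-2 + W) = (-2 + W)*(W + x))
G(z, K) = -5 + 6*z + K*z (G(z, K) = (6*z + z*K) - 5 = (6*z + K*z) - 5 = -5 + 6*z + K*z)
4661*G(6 - 1*(-4), c(-4, -1)) = 4661*(-5 + 6*(6 - 1*(-4)) + ((-1)² - 2*(-1) - 2*(-4) - 1*(-4))*(6 - 1*(-4))) = 4661*(-5 + 6*(6 + 4) + (1 + 2 + 8 + 4)*(6 + 4)) = 4661*(-5 + 6*10 + 15*10) = 4661*(-5 + 60 + 150) = 4661*205 = 955505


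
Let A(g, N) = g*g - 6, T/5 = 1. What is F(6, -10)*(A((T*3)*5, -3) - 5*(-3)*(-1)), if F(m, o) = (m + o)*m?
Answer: -134496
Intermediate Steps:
T = 5 (T = 5*1 = 5)
F(m, o) = m*(m + o)
A(g, N) = -6 + g² (A(g, N) = g² - 6 = -6 + g²)
F(6, -10)*(A((T*3)*5, -3) - 5*(-3)*(-1)) = (6*(6 - 10))*((-6 + ((5*3)*5)²) - 5*(-3)*(-1)) = (6*(-4))*((-6 + (15*5)²) + 15*(-1)) = -24*((-6 + 75²) - 15) = -24*((-6 + 5625) - 15) = -24*(5619 - 15) = -24*5604 = -134496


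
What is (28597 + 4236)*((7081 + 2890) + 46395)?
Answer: 1850664878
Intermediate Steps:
(28597 + 4236)*((7081 + 2890) + 46395) = 32833*(9971 + 46395) = 32833*56366 = 1850664878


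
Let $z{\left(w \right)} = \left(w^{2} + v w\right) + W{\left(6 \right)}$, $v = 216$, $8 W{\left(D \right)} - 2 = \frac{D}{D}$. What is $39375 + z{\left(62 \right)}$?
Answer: $\frac{452891}{8} \approx 56611.0$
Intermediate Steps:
$W{\left(D \right)} = \frac{3}{8}$ ($W{\left(D \right)} = \frac{1}{4} + \frac{D \frac{1}{D}}{8} = \frac{1}{4} + \frac{1}{8} \cdot 1 = \frac{1}{4} + \frac{1}{8} = \frac{3}{8}$)
$z{\left(w \right)} = \frac{3}{8} + w^{2} + 216 w$ ($z{\left(w \right)} = \left(w^{2} + 216 w\right) + \frac{3}{8} = \frac{3}{8} + w^{2} + 216 w$)
$39375 + z{\left(62 \right)} = 39375 + \left(\frac{3}{8} + 62^{2} + 216 \cdot 62\right) = 39375 + \left(\frac{3}{8} + 3844 + 13392\right) = 39375 + \frac{137891}{8} = \frac{452891}{8}$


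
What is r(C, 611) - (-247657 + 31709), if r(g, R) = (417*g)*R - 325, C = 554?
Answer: 141367621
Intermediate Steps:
r(g, R) = -325 + 417*R*g (r(g, R) = 417*R*g - 325 = -325 + 417*R*g)
r(C, 611) - (-247657 + 31709) = (-325 + 417*611*554) - (-247657 + 31709) = (-325 + 141151998) - 1*(-215948) = 141151673 + 215948 = 141367621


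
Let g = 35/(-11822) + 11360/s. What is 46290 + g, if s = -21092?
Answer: 2885564764705/62337406 ≈ 46289.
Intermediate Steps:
g = -33759035/62337406 (g = 35/(-11822) + 11360/(-21092) = 35*(-1/11822) + 11360*(-1/21092) = -35/11822 - 2840/5273 = -33759035/62337406 ≈ -0.54155)
46290 + g = 46290 - 33759035/62337406 = 2885564764705/62337406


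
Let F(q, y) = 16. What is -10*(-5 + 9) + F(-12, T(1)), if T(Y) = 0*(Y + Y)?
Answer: -24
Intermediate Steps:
T(Y) = 0 (T(Y) = 0*(2*Y) = 0)
-10*(-5 + 9) + F(-12, T(1)) = -10*(-5 + 9) + 16 = -10*4 + 16 = -40 + 16 = -24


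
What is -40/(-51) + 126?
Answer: 6466/51 ≈ 126.78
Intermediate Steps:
-40/(-51) + 126 = -1/51*(-40) + 126 = 40/51 + 126 = 6466/51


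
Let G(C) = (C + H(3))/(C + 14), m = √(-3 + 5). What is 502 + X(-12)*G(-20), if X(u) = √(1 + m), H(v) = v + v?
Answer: 502 + 7*√(1 + √2)/3 ≈ 505.63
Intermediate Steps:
H(v) = 2*v
m = √2 ≈ 1.4142
G(C) = (6 + C)/(14 + C) (G(C) = (C + 2*3)/(C + 14) = (C + 6)/(14 + C) = (6 + C)/(14 + C))
X(u) = √(1 + √2)
502 + X(-12)*G(-20) = 502 + √(1 + √2)*((6 - 20)/(14 - 20)) = 502 + √(1 + √2)*(-14/(-6)) = 502 + √(1 + √2)*(-⅙*(-14)) = 502 + √(1 + √2)*(7/3) = 502 + 7*√(1 + √2)/3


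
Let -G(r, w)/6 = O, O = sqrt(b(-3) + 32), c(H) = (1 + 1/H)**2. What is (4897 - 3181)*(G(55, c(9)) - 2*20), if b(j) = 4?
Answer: -130416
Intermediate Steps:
O = 6 (O = sqrt(4 + 32) = sqrt(36) = 6)
G(r, w) = -36 (G(r, w) = -6*6 = -36)
(4897 - 3181)*(G(55, c(9)) - 2*20) = (4897 - 3181)*(-36 - 2*20) = 1716*(-36 - 40) = 1716*(-76) = -130416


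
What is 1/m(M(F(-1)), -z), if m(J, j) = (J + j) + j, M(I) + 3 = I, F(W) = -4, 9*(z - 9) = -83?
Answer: -9/59 ≈ -0.15254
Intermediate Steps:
z = -2/9 (z = 9 + (⅑)*(-83) = 9 - 83/9 = -2/9 ≈ -0.22222)
M(I) = -3 + I
m(J, j) = J + 2*j
1/m(M(F(-1)), -z) = 1/((-3 - 4) + 2*(-1*(-2/9))) = 1/(-7 + 2*(2/9)) = 1/(-7 + 4/9) = 1/(-59/9) = -9/59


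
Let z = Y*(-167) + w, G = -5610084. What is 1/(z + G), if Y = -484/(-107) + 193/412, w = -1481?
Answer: -44084/247416981313 ≈ -1.7818e-7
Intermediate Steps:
Y = 220059/44084 (Y = -484*(-1/107) + 193*(1/412) = 484/107 + 193/412 = 220059/44084 ≈ 4.9918)
z = -102038257/44084 (z = (220059/44084)*(-167) - 1481 = -36749853/44084 - 1481 = -102038257/44084 ≈ -2314.6)
1/(z + G) = 1/(-102038257/44084 - 5610084) = 1/(-247416981313/44084) = -44084/247416981313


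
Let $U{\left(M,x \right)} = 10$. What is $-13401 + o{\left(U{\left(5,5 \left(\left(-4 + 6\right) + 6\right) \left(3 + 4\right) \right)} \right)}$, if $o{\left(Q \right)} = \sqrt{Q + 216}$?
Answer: $-13401 + \sqrt{226} \approx -13386.0$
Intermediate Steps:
$o{\left(Q \right)} = \sqrt{216 + Q}$
$-13401 + o{\left(U{\left(5,5 \left(\left(-4 + 6\right) + 6\right) \left(3 + 4\right) \right)} \right)} = -13401 + \sqrt{216 + 10} = -13401 + \sqrt{226}$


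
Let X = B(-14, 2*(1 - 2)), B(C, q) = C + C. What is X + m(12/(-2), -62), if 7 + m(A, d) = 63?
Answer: 28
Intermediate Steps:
B(C, q) = 2*C
m(A, d) = 56 (m(A, d) = -7 + 63 = 56)
X = -28 (X = 2*(-14) = -28)
X + m(12/(-2), -62) = -28 + 56 = 28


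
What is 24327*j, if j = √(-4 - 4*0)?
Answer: 48654*I ≈ 48654.0*I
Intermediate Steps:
j = 2*I (j = √(-4 + 0) = √(-4) = 2*I ≈ 2.0*I)
24327*j = 24327*(2*I) = 48654*I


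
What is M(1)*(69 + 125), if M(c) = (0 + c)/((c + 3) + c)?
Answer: 194/5 ≈ 38.800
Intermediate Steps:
M(c) = c/(3 + 2*c) (M(c) = c/((3 + c) + c) = c/(3 + 2*c))
M(1)*(69 + 125) = (1/(3 + 2*1))*(69 + 125) = (1/(3 + 2))*194 = (1/5)*194 = (1*(⅕))*194 = (⅕)*194 = 194/5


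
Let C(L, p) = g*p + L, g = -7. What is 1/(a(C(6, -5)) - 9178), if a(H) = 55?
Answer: -1/9123 ≈ -0.00010961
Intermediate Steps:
C(L, p) = L - 7*p (C(L, p) = -7*p + L = L - 7*p)
1/(a(C(6, -5)) - 9178) = 1/(55 - 9178) = 1/(-9123) = -1/9123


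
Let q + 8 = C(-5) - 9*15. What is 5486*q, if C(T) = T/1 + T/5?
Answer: -817414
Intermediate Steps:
C(T) = 6*T/5 (C(T) = T*1 + T*(⅕) = T + T/5 = 6*T/5)
q = -149 (q = -8 + ((6/5)*(-5) - 9*15) = -8 + (-6 - 135) = -8 - 141 = -149)
5486*q = 5486*(-149) = -817414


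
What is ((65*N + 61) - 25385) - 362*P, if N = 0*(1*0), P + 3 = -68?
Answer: 378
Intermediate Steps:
P = -71 (P = -3 - 68 = -71)
N = 0 (N = 0*0 = 0)
((65*N + 61) - 25385) - 362*P = ((65*0 + 61) - 25385) - 362*(-71) = ((0 + 61) - 25385) + 25702 = (61 - 25385) + 25702 = -25324 + 25702 = 378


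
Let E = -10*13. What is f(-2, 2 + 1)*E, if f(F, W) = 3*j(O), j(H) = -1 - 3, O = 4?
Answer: 1560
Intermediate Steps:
j(H) = -4
f(F, W) = -12 (f(F, W) = 3*(-4) = -12)
E = -130
f(-2, 2 + 1)*E = -12*(-130) = 1560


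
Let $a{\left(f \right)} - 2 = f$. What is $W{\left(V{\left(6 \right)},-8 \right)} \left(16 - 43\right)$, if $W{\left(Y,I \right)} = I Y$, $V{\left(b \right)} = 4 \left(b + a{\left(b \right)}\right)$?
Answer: $12096$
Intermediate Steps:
$a{\left(f \right)} = 2 + f$
$V{\left(b \right)} = 8 + 8 b$ ($V{\left(b \right)} = 4 \left(b + \left(2 + b\right)\right) = 4 \left(2 + 2 b\right) = 8 + 8 b$)
$W{\left(V{\left(6 \right)},-8 \right)} \left(16 - 43\right) = - 8 \left(8 + 8 \cdot 6\right) \left(16 - 43\right) = - 8 \left(8 + 48\right) \left(16 - 43\right) = \left(-8\right) 56 \left(-27\right) = \left(-448\right) \left(-27\right) = 12096$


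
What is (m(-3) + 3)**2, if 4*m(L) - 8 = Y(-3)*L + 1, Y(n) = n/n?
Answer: 81/4 ≈ 20.250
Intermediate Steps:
Y(n) = 1
m(L) = 9/4 + L/4 (m(L) = 2 + (1*L + 1)/4 = 2 + (L + 1)/4 = 2 + (1 + L)/4 = 2 + (1/4 + L/4) = 9/4 + L/4)
(m(-3) + 3)**2 = ((9/4 + (1/4)*(-3)) + 3)**2 = ((9/4 - 3/4) + 3)**2 = (3/2 + 3)**2 = (9/2)**2 = 81/4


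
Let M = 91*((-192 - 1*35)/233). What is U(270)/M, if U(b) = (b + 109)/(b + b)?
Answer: -88307/11154780 ≈ -0.0079165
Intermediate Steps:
U(b) = (109 + b)/(2*b) (U(b) = (109 + b)/((2*b)) = (109 + b)*(1/(2*b)) = (109 + b)/(2*b))
M = -20657/233 (M = 91*((-192 - 35)*(1/233)) = 91*(-227*1/233) = 91*(-227/233) = -20657/233 ≈ -88.657)
U(270)/M = ((½)*(109 + 270)/270)/(-20657/233) = ((½)*(1/270)*379)*(-233/20657) = (379/540)*(-233/20657) = -88307/11154780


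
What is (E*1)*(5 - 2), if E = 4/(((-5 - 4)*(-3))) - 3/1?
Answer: -77/9 ≈ -8.5556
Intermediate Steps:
E = -77/27 (E = 4/((-9*(-3))) - 3*1 = 4/27 - 3 = -77/27 ≈ -2.8519)
(E*1)*(5 - 2) = (-77/27*1)*(5 - 2) = -77/27*3 = -77/9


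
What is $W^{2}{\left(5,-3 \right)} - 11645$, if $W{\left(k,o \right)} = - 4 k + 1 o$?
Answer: $-11116$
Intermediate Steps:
$W{\left(k,o \right)} = o - 4 k$ ($W{\left(k,o \right)} = - 4 k + o = o - 4 k$)
$W^{2}{\left(5,-3 \right)} - 11645 = \left(-3 - 20\right)^{2} - 11645 = \left(-23\right)^{2} - 11645 = 529 - 11645 = -11116$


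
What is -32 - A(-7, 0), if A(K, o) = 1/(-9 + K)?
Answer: -511/16 ≈ -31.938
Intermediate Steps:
-32 - A(-7, 0) = -32 - 1/(-9 - 7) = -32 - 1/(-16) = -32 - 1*(-1/16) = -32 + 1/16 = -511/16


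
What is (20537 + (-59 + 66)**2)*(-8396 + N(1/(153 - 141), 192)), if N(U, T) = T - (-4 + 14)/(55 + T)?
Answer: -41715429228/247 ≈ -1.6889e+8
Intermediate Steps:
N(U, T) = T - 10/(55 + T)
(20537 + (-59 + 66)**2)*(-8396 + N(1/(153 - 141), 192)) = (20537 + (-59 + 66)**2)*(-8396 + (-10 + 192**2 + 55*192)/(55 + 192)) = (20537 + 7**2)*(-8396 + (-10 + 36864 + 10560)/247) = (20537 + 49)*(-8396 + (1/247)*47414) = 20586*(-8396 + 47414/247) = 20586*(-2026398/247) = -41715429228/247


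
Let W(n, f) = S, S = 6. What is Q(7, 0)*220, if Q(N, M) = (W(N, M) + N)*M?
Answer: 0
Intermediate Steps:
W(n, f) = 6
Q(N, M) = M*(6 + N) (Q(N, M) = (6 + N)*M = M*(6 + N))
Q(7, 0)*220 = (0*(6 + 7))*220 = (0*13)*220 = 0*220 = 0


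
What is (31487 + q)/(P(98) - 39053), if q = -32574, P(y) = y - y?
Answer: 1087/39053 ≈ 0.027834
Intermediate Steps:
P(y) = 0
(31487 + q)/(P(98) - 39053) = (31487 - 32574)/(0 - 39053) = -1087/(-39053) = -1087*(-1/39053) = 1087/39053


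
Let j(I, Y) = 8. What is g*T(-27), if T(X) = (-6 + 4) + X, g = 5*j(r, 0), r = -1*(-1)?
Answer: -1160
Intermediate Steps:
r = 1
g = 40 (g = 5*8 = 40)
T(X) = -2 + X
g*T(-27) = 40*(-2 - 27) = 40*(-29) = -1160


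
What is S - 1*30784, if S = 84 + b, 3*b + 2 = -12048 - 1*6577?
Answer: -36909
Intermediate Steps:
b = -6209 (b = -⅔ + (-12048 - 1*6577)/3 = -⅔ + (-12048 - 6577)/3 = -⅔ + (⅓)*(-18625) = -⅔ - 18625/3 = -6209)
S = -6125 (S = 84 - 6209 = -6125)
S - 1*30784 = -6125 - 1*30784 = -6125 - 30784 = -36909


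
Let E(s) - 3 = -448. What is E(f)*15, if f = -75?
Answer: -6675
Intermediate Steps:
E(s) = -445 (E(s) = 3 - 448 = -445)
E(f)*15 = -445*15 = -6675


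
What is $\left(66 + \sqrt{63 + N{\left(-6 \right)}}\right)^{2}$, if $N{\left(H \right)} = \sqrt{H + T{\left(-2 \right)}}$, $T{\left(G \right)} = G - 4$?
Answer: $\left(66 + \sqrt{63 + 2 i \sqrt{3}}\right)^{2} \approx 5467.1 + 32.26 i$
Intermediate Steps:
$T{\left(G \right)} = -4 + G$ ($T{\left(G \right)} = G - 4 = -4 + G$)
$N{\left(H \right)} = \sqrt{-6 + H}$ ($N{\left(H \right)} = \sqrt{H - 6} = \sqrt{-6 + H}$)
$\left(66 + \sqrt{63 + N{\left(-6 \right)}}\right)^{2} = \left(66 + \sqrt{63 + \sqrt{-6 - 6}}\right)^{2} = \left(66 + \sqrt{63 + \sqrt{-12}}\right)^{2} = \left(66 + \sqrt{63 + 2 i \sqrt{3}}\right)^{2}$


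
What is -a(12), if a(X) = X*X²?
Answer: -1728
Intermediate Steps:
a(X) = X³
-a(12) = -1*12³ = -1*1728 = -1728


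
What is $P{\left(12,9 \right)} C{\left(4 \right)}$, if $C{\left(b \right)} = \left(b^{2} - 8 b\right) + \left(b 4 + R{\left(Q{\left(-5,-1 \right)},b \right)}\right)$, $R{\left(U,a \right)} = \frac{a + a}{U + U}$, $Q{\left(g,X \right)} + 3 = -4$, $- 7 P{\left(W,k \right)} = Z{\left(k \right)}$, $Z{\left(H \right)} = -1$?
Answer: $- \frac{4}{49} \approx -0.081633$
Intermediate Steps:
$P{\left(W,k \right)} = \frac{1}{7}$ ($P{\left(W,k \right)} = \left(- \frac{1}{7}\right) \left(-1\right) = \frac{1}{7}$)
$Q{\left(g,X \right)} = -7$ ($Q{\left(g,X \right)} = -3 - 4 = -7$)
$R{\left(U,a \right)} = \frac{a}{U}$ ($R{\left(U,a \right)} = \frac{2 a}{2 U} = 2 a \frac{1}{2 U} = \frac{a}{U}$)
$C{\left(b \right)} = b^{2} - \frac{29 b}{7}$ ($C{\left(b \right)} = \left(b^{2} - 8 b\right) + \left(b 4 + \frac{b}{-7}\right) = \left(b^{2} - 8 b\right) + \left(4 b + b \left(- \frac{1}{7}\right)\right) = \left(b^{2} - 8 b\right) + \left(4 b - \frac{b}{7}\right) = \left(b^{2} - 8 b\right) + \frac{27 b}{7} = b^{2} - \frac{29 b}{7}$)
$P{\left(12,9 \right)} C{\left(4 \right)} = \frac{\frac{1}{7} \cdot 4 \left(-29 + 7 \cdot 4\right)}{7} = \frac{\frac{1}{7} \cdot 4 \left(-29 + 28\right)}{7} = \frac{\frac{1}{7} \cdot 4 \left(-1\right)}{7} = \frac{1}{7} \left(- \frac{4}{7}\right) = - \frac{4}{49}$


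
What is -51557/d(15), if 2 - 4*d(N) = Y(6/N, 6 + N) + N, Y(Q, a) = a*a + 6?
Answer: 51557/115 ≈ 448.32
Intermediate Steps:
Y(Q, a) = 6 + a**2 (Y(Q, a) = a**2 + 6 = 6 + a**2)
d(N) = -1 - N/4 - (6 + N)**2/4 (d(N) = 1/2 - ((6 + (6 + N)**2) + N)/4 = 1/2 - (6 + N + (6 + N)**2)/4 = 1/2 + (-3/2 - N/4 - (6 + N)**2/4) = -1 - N/4 - (6 + N)**2/4)
-51557/d(15) = -51557/(-1 - 1/4*15 - (6 + 15)**2/4) = -51557/(-1 - 15/4 - 1/4*21**2) = -51557/(-1 - 15/4 - 1/4*441) = -51557/(-1 - 15/4 - 441/4) = -51557/(-115) = -51557*(-1)/115 = -1199*(-43/115) = 51557/115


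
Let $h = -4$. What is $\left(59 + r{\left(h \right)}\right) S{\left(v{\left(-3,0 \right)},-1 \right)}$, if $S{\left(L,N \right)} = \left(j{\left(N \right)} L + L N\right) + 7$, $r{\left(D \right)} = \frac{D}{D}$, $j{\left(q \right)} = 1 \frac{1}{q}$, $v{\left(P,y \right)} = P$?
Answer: $780$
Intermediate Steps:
$j{\left(q \right)} = \frac{1}{q}$
$r{\left(D \right)} = 1$
$S{\left(L,N \right)} = 7 + L N + \frac{L}{N}$ ($S{\left(L,N \right)} = \left(\frac{L}{N} + L N\right) + 7 = \left(L N + \frac{L}{N}\right) + 7 = 7 + L N + \frac{L}{N}$)
$\left(59 + r{\left(h \right)}\right) S{\left(v{\left(-3,0 \right)},-1 \right)} = \left(59 + 1\right) \left(7 - -3 - \frac{3}{-1}\right) = 60 \left(7 + 3 - -3\right) = 60 \left(7 + 3 + 3\right) = 60 \cdot 13 = 780$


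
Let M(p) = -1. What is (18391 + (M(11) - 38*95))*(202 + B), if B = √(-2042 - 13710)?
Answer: 2985560 + 29560*I*√3938 ≈ 2.9856e+6 + 1.855e+6*I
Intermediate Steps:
B = 2*I*√3938 (B = √(-15752) = 2*I*√3938 ≈ 125.51*I)
(18391 + (M(11) - 38*95))*(202 + B) = (18391 + (-1 - 38*95))*(202 + 2*I*√3938) = (18391 + (-1 - 3610))*(202 + 2*I*√3938) = (18391 - 3611)*(202 + 2*I*√3938) = 14780*(202 + 2*I*√3938) = 2985560 + 29560*I*√3938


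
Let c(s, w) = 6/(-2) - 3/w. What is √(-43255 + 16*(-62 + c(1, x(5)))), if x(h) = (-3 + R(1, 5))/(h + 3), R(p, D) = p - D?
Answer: 3*I*√240863/7 ≈ 210.33*I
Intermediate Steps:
x(h) = -7/(3 + h) (x(h) = (-3 + (1 - 1*5))/(h + 3) = (-3 + (1 - 5))/(3 + h) = (-3 - 4)/(3 + h) = -7/(3 + h))
c(s, w) = -3 - 3/w (c(s, w) = 6*(-½) - 3/w = -3 - 3/w)
√(-43255 + 16*(-62 + c(1, x(5)))) = √(-43255 + 16*(-62 + (-3 - 3/((-7/(3 + 5)))))) = √(-43255 + 16*(-62 + (-3 - 3/((-7/8))))) = √(-43255 + 16*(-62 + (-3 - 3/((-7*⅛))))) = √(-43255 + 16*(-62 + (-3 - 3/(-7/8)))) = √(-43255 + 16*(-62 + (-3 - 3*(-8/7)))) = √(-43255 + 16*(-62 + (-3 + 24/7))) = √(-43255 + 16*(-62 + 3/7)) = √(-43255 + 16*(-431/7)) = √(-43255 - 6896/7) = √(-309681/7) = 3*I*√240863/7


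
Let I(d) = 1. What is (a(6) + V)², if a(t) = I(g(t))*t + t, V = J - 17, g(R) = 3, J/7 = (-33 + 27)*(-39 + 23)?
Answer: 444889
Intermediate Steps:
J = 672 (J = 7*((-33 + 27)*(-39 + 23)) = 7*(-6*(-16)) = 7*96 = 672)
V = 655 (V = 672 - 17 = 655)
a(t) = 2*t (a(t) = 1*t + t = t + t = 2*t)
(a(6) + V)² = (2*6 + 655)² = (12 + 655)² = 667² = 444889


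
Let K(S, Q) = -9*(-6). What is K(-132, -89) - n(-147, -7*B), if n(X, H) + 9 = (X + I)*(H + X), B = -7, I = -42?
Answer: -18459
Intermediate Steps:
n(X, H) = -9 + (-42 + X)*(H + X) (n(X, H) = -9 + (X - 42)*(H + X) = -9 + (-42 + X)*(H + X))
K(S, Q) = 54
K(-132, -89) - n(-147, -7*B) = 54 - (-9 + (-147)**2 - (-294)*(-7) - 42*(-147) - 7*(-7)*(-147)) = 54 - (-9 + 21609 - 42*49 + 6174 + 49*(-147)) = 54 - (-9 + 21609 - 2058 + 6174 - 7203) = 54 - 1*18513 = 54 - 18513 = -18459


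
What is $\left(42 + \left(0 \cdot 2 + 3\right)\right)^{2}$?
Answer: $2025$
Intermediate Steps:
$\left(42 + \left(0 \cdot 2 + 3\right)\right)^{2} = \left(42 + \left(0 + 3\right)\right)^{2} = \left(42 + 3\right)^{2} = 45^{2} = 2025$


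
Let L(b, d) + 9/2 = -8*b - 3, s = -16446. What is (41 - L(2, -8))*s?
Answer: -1060767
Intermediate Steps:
L(b, d) = -15/2 - 8*b (L(b, d) = -9/2 + (-8*b - 3) = -9/2 + (-3 - 8*b) = -15/2 - 8*b)
(41 - L(2, -8))*s = (41 - (-15/2 - 8*2))*(-16446) = (41 - (-15/2 - 16))*(-16446) = (41 - 1*(-47/2))*(-16446) = (41 + 47/2)*(-16446) = (129/2)*(-16446) = -1060767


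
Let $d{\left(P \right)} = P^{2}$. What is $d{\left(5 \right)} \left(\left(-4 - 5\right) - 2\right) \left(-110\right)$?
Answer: $30250$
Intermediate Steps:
$d{\left(5 \right)} \left(\left(-4 - 5\right) - 2\right) \left(-110\right) = 5^{2} \left(\left(-4 - 5\right) - 2\right) \left(-110\right) = 25 \left(\left(-4 - 5\right) - 2\right) \left(-110\right) = 25 \left(-9 - 2\right) \left(-110\right) = 25 \left(-11\right) \left(-110\right) = \left(-275\right) \left(-110\right) = 30250$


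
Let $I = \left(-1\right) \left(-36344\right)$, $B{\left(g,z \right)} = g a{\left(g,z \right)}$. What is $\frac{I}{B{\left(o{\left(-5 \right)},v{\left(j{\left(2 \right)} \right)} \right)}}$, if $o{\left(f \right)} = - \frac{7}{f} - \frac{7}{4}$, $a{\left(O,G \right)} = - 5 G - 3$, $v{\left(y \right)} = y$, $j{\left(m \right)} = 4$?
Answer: $\frac{103840}{23} \approx 4514.8$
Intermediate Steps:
$a{\left(O,G \right)} = -3 - 5 G$
$o{\left(f \right)} = - \frac{7}{4} - \frac{7}{f}$ ($o{\left(f \right)} = - \frac{7}{f} - \frac{7}{4} = - \frac{7}{4} - \frac{7}{f}$)
$B{\left(g,z \right)} = g \left(-3 - 5 z\right)$
$I = 36344$
$\frac{I}{B{\left(o{\left(-5 \right)},v{\left(j{\left(2 \right)} \right)} \right)}} = \frac{36344}{\left(-1\right) \left(- \frac{7}{4} - \frac{7}{-5}\right) \left(3 + 5 \cdot 4\right)} = \frac{36344}{\left(-1\right) \left(- \frac{7}{4} - - \frac{7}{5}\right) \left(3 + 20\right)} = \frac{36344}{\left(-1\right) \left(- \frac{7}{4} + \frac{7}{5}\right) 23} = \frac{36344}{\left(-1\right) \left(- \frac{7}{20}\right) 23} = \frac{36344}{\frac{161}{20}} = 36344 \cdot \frac{20}{161} = \frac{103840}{23}$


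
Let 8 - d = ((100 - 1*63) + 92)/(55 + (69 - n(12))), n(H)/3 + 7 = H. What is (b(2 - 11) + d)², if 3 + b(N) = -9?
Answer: 319225/11881 ≈ 26.869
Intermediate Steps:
n(H) = -21 + 3*H
b(N) = -12 (b(N) = -3 - 9 = -12)
d = 743/109 (d = 8 - ((100 - 1*63) + 92)/(55 + (69 - (-21 + 3*12))) = 8 - ((100 - 63) + 92)/(55 + (69 - (-21 + 36))) = 8 - (37 + 92)/(55 + (69 - 1*15)) = 8 - 129/(55 + (69 - 15)) = 8 - 129/(55 + 54) = 8 - 129/109 = 743/109 ≈ 6.8165)
(b(2 - 11) + d)² = (-12 + 743/109)² = (-565/109)² = 319225/11881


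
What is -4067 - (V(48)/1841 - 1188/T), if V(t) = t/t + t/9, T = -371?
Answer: -1191426512/292719 ≈ -4070.2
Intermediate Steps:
V(t) = 1 + t/9 (V(t) = 1 + t*(1/9) = 1 + t/9)
-4067 - (V(48)/1841 - 1188/T) = -4067 - ((1 + (1/9)*48)/1841 - 1188/(-371)) = -4067 - ((1 + 16/3)*(1/1841) - 1188*(-1/371)) = -4067 - ((19/3)*(1/1841) + 1188/371) = -4067 - (19/5523 + 1188/371) = -4067 - 1*938339/292719 = -4067 - 938339/292719 = -1191426512/292719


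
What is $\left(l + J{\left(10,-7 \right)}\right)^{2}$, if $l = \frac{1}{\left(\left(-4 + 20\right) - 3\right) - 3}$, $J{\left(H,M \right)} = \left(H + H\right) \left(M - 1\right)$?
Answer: $\frac{2556801}{100} \approx 25568.0$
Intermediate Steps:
$J{\left(H,M \right)} = 2 H \left(-1 + M\right)$
$l = \frac{1}{10}$ ($l = \frac{1}{\left(16 - 3\right) - 3} = \frac{1}{13 - 3} = \frac{1}{10} \approx 0.1$)
$\left(l + J{\left(10,-7 \right)}\right)^{2} = \left(\frac{1}{10} + 2 \cdot 10 \left(-1 - 7\right)\right)^{2} = \left(\frac{1}{10} + 2 \cdot 10 \left(-8\right)\right)^{2} = \left(\frac{1}{10} - 160\right)^{2} = \left(- \frac{1599}{10}\right)^{2} = \frac{2556801}{100}$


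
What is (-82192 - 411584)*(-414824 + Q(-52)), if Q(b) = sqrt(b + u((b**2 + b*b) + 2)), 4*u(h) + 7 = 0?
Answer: 204830135424 - 246888*I*sqrt(215) ≈ 2.0483e+11 - 3.6201e+6*I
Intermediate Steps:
u(h) = -7/4 (u(h) = -7/4 + (1/4)*0 = -7/4 + 0 = -7/4)
Q(b) = sqrt(-7/4 + b) (Q(b) = sqrt(b - 7/4) = sqrt(-7/4 + b))
(-82192 - 411584)*(-414824 + Q(-52)) = (-82192 - 411584)*(-414824 + sqrt(-7 + 4*(-52))/2) = -493776*(-414824 + sqrt(-7 - 208)/2) = -493776*(-414824 + sqrt(-215)/2) = -493776*(-414824 + (I*sqrt(215))/2) = -493776*(-414824 + I*sqrt(215)/2) = 204830135424 - 246888*I*sqrt(215)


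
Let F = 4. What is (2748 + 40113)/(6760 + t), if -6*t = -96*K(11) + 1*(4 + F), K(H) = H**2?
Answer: 128583/26084 ≈ 4.9296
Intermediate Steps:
t = 5804/3 (t = -(-96*11**2 + 1*(4 + 4))/6 = -(-96*121 + 1*8)/6 = -(-11616 + 8)/6 = -1/6*(-11608) = 5804/3 ≈ 1934.7)
(2748 + 40113)/(6760 + t) = (2748 + 40113)/(6760 + 5804/3) = 42861/(26084/3) = 42861*(3/26084) = 128583/26084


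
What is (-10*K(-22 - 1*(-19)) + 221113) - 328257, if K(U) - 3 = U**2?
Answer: -107264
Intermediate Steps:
K(U) = 3 + U**2
(-10*K(-22 - 1*(-19)) + 221113) - 328257 = (-10*(3 + (-22 - 1*(-19))**2) + 221113) - 328257 = (-10*(3 + (-22 + 19)**2) + 221113) - 328257 = (-10*(3 + (-3)**2) + 221113) - 328257 = (-10*(3 + 9) + 221113) - 328257 = (-10*12 + 221113) - 328257 = (-120 + 221113) - 328257 = 220993 - 328257 = -107264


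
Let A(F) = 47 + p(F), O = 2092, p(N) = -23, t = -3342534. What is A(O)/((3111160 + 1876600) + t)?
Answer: 12/822613 ≈ 1.4588e-5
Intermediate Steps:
A(F) = 24 (A(F) = 47 - 23 = 24)
A(O)/((3111160 + 1876600) + t) = 24/((3111160 + 1876600) - 3342534) = 24/(4987760 - 3342534) = 24/1645226 = 24*(1/1645226) = 12/822613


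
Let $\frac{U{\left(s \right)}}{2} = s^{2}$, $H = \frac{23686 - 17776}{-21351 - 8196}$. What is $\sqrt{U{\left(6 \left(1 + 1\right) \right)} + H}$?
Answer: $\frac{\sqrt{569742942}}{1407} \approx 16.965$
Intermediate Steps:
$H = - \frac{1970}{9849}$ ($H = \frac{5910}{-29547} = 5910 \left(- \frac{1}{29547}\right) = - \frac{1970}{9849} \approx -0.20002$)
$U{\left(s \right)} = 2 s^{2}$
$\sqrt{U{\left(6 \left(1 + 1\right) \right)} + H} = \sqrt{2 \left(6 \left(1 + 1\right)\right)^{2} - \frac{1970}{9849}} = \sqrt{2 \left(6 \cdot 2\right)^{2} - \frac{1970}{9849}} = \sqrt{2 \cdot 12^{2} - \frac{1970}{9849}} = \sqrt{2 \cdot 144 - \frac{1970}{9849}} = \sqrt{288 - \frac{1970}{9849}} = \sqrt{\frac{2834542}{9849}} = \frac{\sqrt{569742942}}{1407}$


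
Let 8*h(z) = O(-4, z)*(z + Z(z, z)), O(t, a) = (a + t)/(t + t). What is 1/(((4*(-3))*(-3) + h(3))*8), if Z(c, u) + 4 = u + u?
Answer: 8/2309 ≈ 0.0034647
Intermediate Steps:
O(t, a) = (a + t)/(2*t) (O(t, a) = (a + t)/((2*t)) = (a + t)*(1/(2*t)) = (a + t)/(2*t))
Z(c, u) = -4 + 2*u (Z(c, u) = -4 + (u + u) = -4 + 2*u)
h(z) = (½ - z/8)*(-4 + 3*z)/8 (h(z) = (((½)*(z - 4)/(-4))*(z + (-4 + 2*z)))/8 = (((½)*(-¼)*(-4 + z))*(-4 + 3*z))/8 = ((½ - z/8)*(-4 + 3*z))/8 = (½ - z/8)*(-4 + 3*z)/8)
1/(((4*(-3))*(-3) + h(3))*8) = 1/(((4*(-3))*(-3) + (-4 + 3*3)*(4 - 1*3)/64)*8) = 1/((-12*(-3) + (-4 + 9)*(4 - 3)/64)*8) = 1/((36 + (1/64)*5*1)*8) = 1/((36 + 5/64)*8) = 1/((2309/64)*8) = 1/(2309/8) = 8/2309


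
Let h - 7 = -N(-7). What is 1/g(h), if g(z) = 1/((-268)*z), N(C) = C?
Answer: -3752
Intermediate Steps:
h = 14 (h = 7 - 1*(-7) = 7 + 7 = 14)
g(z) = -1/(268*z)
1/g(h) = 1/(-1/268/14) = 1/(-1/268*1/14) = 1/(-1/3752) = -3752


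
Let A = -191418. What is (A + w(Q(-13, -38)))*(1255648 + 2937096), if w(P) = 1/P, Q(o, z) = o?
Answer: -10433370915640/13 ≈ -8.0257e+11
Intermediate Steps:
(A + w(Q(-13, -38)))*(1255648 + 2937096) = (-191418 + 1/(-13))*(1255648 + 2937096) = (-191418 - 1/13)*4192744 = -2488435/13*4192744 = -10433370915640/13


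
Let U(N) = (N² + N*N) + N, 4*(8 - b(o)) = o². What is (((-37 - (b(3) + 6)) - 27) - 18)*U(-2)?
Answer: -1125/2 ≈ -562.50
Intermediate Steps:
b(o) = 8 - o²/4
U(N) = N + 2*N² (U(N) = (N² + N²) + N = 2*N² + N = N + 2*N²)
(((-37 - (b(3) + 6)) - 27) - 18)*U(-2) = (((-37 - ((8 - ¼*3²) + 6)) - 27) - 18)*(-2*(1 + 2*(-2))) = (((-37 - ((8 - ¼*9) + 6)) - 27) - 18)*(-2*(1 - 4)) = (((-37 - ((8 - 9/4) + 6)) - 27) - 18)*(-2*(-3)) = (((-37 - (23/4 + 6)) - 27) - 18)*6 = (((-37 - 1*47/4) - 27) - 18)*6 = (((-37 - 47/4) - 27) - 18)*6 = ((-195/4 - 27) - 18)*6 = (-303/4 - 18)*6 = -375/4*6 = -1125/2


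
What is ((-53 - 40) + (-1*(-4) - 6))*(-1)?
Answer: 95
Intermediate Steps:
((-53 - 40) + (-1*(-4) - 6))*(-1) = (-93 + (4 - 6))*(-1) = (-93 - 2)*(-1) = -95*(-1) = 95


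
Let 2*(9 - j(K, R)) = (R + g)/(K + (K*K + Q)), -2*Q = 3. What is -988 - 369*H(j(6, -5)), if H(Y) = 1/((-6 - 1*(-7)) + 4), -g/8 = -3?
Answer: -5309/5 ≈ -1061.8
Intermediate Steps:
g = 24 (g = -8*(-3) = 24)
Q = -3/2 (Q = -1/2*3 = -3/2 ≈ -1.5000)
j(K, R) = 9 - (24 + R)/(2*(-3/2 + K + K**2)) (j(K, R) = 9 - (R + 24)/(2*(K + (K*K - 3/2))) = 9 - (24 + R)/(2*(K + (K**2 - 3/2))) = 9 - (24 + R)/(2*(K + (-3/2 + K**2))) = 9 - (24 + R)/(2*(-3/2 + K + K**2)))
H(Y) = 1/5 (H(Y) = 1/((-6 + 7) + 4) = 1/(1 + 4) = 1/5)
-988 - 369*H(j(6, -5)) = -988 - 369*1/5 = -988 - 369/5 = -5309/5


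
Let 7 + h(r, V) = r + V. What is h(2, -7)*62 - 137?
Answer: -881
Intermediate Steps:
h(r, V) = -7 + V + r (h(r, V) = -7 + (r + V) = -7 + (V + r) = -7 + V + r)
h(2, -7)*62 - 137 = (-7 - 7 + 2)*62 - 137 = -12*62 - 137 = -744 - 137 = -881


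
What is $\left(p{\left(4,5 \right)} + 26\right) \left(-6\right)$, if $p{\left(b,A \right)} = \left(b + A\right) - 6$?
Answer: $-174$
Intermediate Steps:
$p{\left(b,A \right)} = -6 + A + b$ ($p{\left(b,A \right)} = \left(A + b\right) - 6 = -6 + A + b$)
$\left(p{\left(4,5 \right)} + 26\right) \left(-6\right) = \left(\left(-6 + 5 + 4\right) + 26\right) \left(-6\right) = \left(3 + 26\right) \left(-6\right) = 29 \left(-6\right) = -174$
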